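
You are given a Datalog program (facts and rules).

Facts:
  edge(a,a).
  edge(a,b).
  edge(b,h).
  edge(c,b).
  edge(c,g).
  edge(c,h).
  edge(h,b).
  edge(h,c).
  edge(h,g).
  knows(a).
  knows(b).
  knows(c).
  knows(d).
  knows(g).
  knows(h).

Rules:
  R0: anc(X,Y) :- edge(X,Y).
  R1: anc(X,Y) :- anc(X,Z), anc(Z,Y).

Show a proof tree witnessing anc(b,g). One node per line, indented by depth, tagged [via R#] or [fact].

anc(b,g)  [via R1]
  anc(b,h)  [via R0]
    edge(b,h)  [fact]
  anc(h,g)  [via R0]
    edge(h,g)  [fact]

round 1: derive anc(a,a) via R0 from edge(a,a)
round 1: derive anc(a,b) via R0 from edge(a,b)
round 1: derive anc(b,h) via R0 from edge(b,h)
round 1: derive anc(c,b) via R0 from edge(c,b)
round 1: derive anc(c,g) via R0 from edge(c,g)
round 1: derive anc(c,h) via R0 from edge(c,h)
round 1: derive anc(h,b) via R0 from edge(h,b)
round 1: derive anc(h,c) via R0 from edge(h,c)
round 1: derive anc(h,g) via R0 from edge(h,g)
round 2: derive anc(a,h) via R1 from anc(a,b), anc(b,h)
round 2: derive anc(b,b) via R1 from anc(b,h), anc(h,b)
round 2: derive anc(b,c) via R1 from anc(b,h), anc(h,c)
round 2: derive anc(b,g) via R1 from anc(b,h), anc(h,g)
round 2: derive anc(c,c) via R1 from anc(c,h), anc(h,c)
round 2: derive anc(h,h) via R1 from anc(h,b), anc(b,h)
round 3: derive anc(a,c) via R1 from anc(a,b), anc(b,c)
round 3: derive anc(a,g) via R1 from anc(a,b), anc(b,g)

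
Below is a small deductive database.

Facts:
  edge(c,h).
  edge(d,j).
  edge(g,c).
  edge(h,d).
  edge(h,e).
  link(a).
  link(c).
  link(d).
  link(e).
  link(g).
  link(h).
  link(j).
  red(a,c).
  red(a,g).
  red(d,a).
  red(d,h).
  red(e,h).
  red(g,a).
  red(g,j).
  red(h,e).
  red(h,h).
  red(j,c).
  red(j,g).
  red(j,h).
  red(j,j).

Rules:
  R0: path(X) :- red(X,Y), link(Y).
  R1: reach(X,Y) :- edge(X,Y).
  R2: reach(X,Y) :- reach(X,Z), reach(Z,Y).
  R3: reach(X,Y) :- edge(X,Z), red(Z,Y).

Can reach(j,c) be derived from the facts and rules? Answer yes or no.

round 1: derive reach(c,h) via R1 from edge(c,h)
round 1: derive reach(d,j) via R1 from edge(d,j)
round 1: derive reach(g,c) via R1 from edge(g,c)
round 1: derive reach(h,d) via R1 from edge(h,d)
round 1: derive reach(h,e) via R1 from edge(h,e)
round 1: derive reach(c,e) via R3 from edge(c,h), red(h,e)
round 1: derive reach(d,c) via R3 from edge(d,j), red(j,c)
round 1: derive reach(d,g) via R3 from edge(d,j), red(j,g)
round 1: derive reach(d,h) via R3 from edge(d,j), red(j,h)
round 1: derive reach(h,a) via R3 from edge(h,d), red(d,a)
round 1: derive reach(h,h) via R3 from edge(h,d), red(d,h)
round 2: derive reach(c,a) via R2 from reach(c,h), reach(h,a)
round 2: derive reach(c,d) via R2 from reach(c,h), reach(h,d)
round 2: derive reach(d,a) via R2 from reach(d,h), reach(h,a)
round 2: derive reach(d,d) via R2 from reach(d,h), reach(h,d)
round 2: derive reach(d,e) via R2 from reach(d,c), reach(c,e)
round 2: derive reach(g,e) via R2 from reach(g,c), reach(c,e)
round 2: derive reach(g,h) via R2 from reach(g,c), reach(c,h)
round 2: derive reach(h,c) via R2 from reach(h,d), reach(d,c)
round 2: derive reach(h,g) via R2 from reach(h,d), reach(d,g)
round 2: derive reach(h,j) via R2 from reach(h,d), reach(d,j)
round 3: derive reach(c,c) via R2 from reach(c,d), reach(d,c)
round 3: derive reach(c,g) via R2 from reach(c,d), reach(d,g)
round 3: derive reach(c,j) via R2 from reach(c,d), reach(d,j)
round 3: derive reach(g,a) via R2 from reach(g,c), reach(c,a)
round 3: derive reach(g,d) via R2 from reach(g,c), reach(c,d)
round 3: derive reach(g,g) via R2 from reach(g,h), reach(h,g)
round 3: derive reach(g,j) via R2 from reach(g,h), reach(h,j)

no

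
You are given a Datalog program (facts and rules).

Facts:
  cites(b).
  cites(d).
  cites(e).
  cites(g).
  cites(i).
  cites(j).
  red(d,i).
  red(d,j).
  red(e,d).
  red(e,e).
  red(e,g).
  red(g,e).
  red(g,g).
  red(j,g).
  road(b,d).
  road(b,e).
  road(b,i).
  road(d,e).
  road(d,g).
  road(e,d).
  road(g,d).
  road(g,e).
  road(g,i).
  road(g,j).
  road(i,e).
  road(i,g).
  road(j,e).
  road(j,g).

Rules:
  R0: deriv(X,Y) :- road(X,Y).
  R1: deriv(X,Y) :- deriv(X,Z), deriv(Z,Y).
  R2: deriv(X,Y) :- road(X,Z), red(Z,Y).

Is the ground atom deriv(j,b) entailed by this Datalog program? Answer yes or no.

no

round 1: derive deriv(b,d) via R0 from road(b,d)
round 1: derive deriv(b,e) via R0 from road(b,e)
round 1: derive deriv(b,i) via R0 from road(b,i)
round 1: derive deriv(d,e) via R0 from road(d,e)
round 1: derive deriv(d,g) via R0 from road(d,g)
round 1: derive deriv(e,d) via R0 from road(e,d)
round 1: derive deriv(g,d) via R0 from road(g,d)
round 1: derive deriv(g,e) via R0 from road(g,e)
round 1: derive deriv(g,i) via R0 from road(g,i)
round 1: derive deriv(g,j) via R0 from road(g,j)
round 1: derive deriv(i,e) via R0 from road(i,e)
round 1: derive deriv(i,g) via R0 from road(i,g)
round 1: derive deriv(j,e) via R0 from road(j,e)
round 1: derive deriv(j,g) via R0 from road(j,g)
round 1: derive deriv(b,g) via R2 from road(b,e), red(e,g)
round 1: derive deriv(b,j) via R2 from road(b,d), red(d,j)
round 1: derive deriv(d,d) via R2 from road(d,e), red(e,d)
round 1: derive deriv(e,i) via R2 from road(e,d), red(d,i)
round 1: derive deriv(e,j) via R2 from road(e,d), red(d,j)
round 1: derive deriv(g,g) via R2 from road(g,e), red(e,g)
round 1: derive deriv(i,d) via R2 from road(i,e), red(e,d)
round 1: derive deriv(j,d) via R2 from road(j,e), red(e,d)
round 2: derive deriv(d,i) via R1 from deriv(d,e), deriv(e,i)
round 2: derive deriv(d,j) via R1 from deriv(d,e), deriv(e,j)
round 2: derive deriv(e,e) via R1 from deriv(e,d), deriv(d,e)
round 2: derive deriv(e,g) via R1 from deriv(e,d), deriv(d,g)
round 2: derive deriv(i,i) via R1 from deriv(i,e), deriv(e,i)
round 2: derive deriv(i,j) via R1 from deriv(i,e), deriv(e,j)
round 2: derive deriv(j,i) via R1 from deriv(j,e), deriv(e,i)
round 2: derive deriv(j,j) via R1 from deriv(j,e), deriv(e,j)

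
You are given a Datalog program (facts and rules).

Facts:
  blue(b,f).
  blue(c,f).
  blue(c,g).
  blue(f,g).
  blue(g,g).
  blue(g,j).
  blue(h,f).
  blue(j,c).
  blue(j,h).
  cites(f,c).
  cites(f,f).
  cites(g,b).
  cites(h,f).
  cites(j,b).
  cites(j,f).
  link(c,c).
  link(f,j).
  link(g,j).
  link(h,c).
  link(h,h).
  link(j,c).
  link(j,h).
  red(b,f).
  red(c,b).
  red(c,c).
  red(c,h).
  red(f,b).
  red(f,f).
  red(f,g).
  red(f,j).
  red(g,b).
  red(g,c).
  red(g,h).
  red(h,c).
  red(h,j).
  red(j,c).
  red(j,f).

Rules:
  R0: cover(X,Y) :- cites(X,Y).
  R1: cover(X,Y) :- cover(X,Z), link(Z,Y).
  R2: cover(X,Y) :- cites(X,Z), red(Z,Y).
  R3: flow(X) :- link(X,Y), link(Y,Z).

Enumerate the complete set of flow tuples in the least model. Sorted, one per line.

round 1: derive flow(c) via R3 from link(c,c), link(c,c)
round 1: derive flow(f) via R3 from link(f,j), link(j,c)
round 1: derive flow(g) via R3 from link(g,j), link(j,c)
round 1: derive flow(h) via R3 from link(h,c), link(c,c)
round 1: derive flow(j) via R3 from link(j,c), link(c,c)

flow(c)
flow(f)
flow(g)
flow(h)
flow(j)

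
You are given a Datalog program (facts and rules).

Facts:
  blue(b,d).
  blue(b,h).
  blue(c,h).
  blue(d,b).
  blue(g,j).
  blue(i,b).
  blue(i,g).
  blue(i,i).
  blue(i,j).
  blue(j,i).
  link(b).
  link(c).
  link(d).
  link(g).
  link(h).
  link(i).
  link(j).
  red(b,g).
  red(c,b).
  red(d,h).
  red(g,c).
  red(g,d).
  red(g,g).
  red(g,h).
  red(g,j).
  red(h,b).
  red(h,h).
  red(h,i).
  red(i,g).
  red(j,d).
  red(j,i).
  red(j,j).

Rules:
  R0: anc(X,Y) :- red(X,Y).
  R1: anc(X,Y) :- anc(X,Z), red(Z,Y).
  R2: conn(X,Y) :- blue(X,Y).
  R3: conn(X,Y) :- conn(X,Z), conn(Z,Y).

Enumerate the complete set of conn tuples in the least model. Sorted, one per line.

round 1: derive conn(b,d) via R2 from blue(b,d)
round 1: derive conn(b,h) via R2 from blue(b,h)
round 1: derive conn(c,h) via R2 from blue(c,h)
round 1: derive conn(d,b) via R2 from blue(d,b)
round 1: derive conn(g,j) via R2 from blue(g,j)
round 1: derive conn(i,b) via R2 from blue(i,b)
round 1: derive conn(i,g) via R2 from blue(i,g)
round 1: derive conn(i,i) via R2 from blue(i,i)
round 1: derive conn(i,j) via R2 from blue(i,j)
round 1: derive conn(j,i) via R2 from blue(j,i)
round 2: derive conn(b,b) via R3 from conn(b,d), conn(d,b)
round 2: derive conn(d,d) via R3 from conn(d,b), conn(b,d)
round 2: derive conn(d,h) via R3 from conn(d,b), conn(b,h)
round 2: derive conn(g,i) via R3 from conn(g,j), conn(j,i)
round 2: derive conn(i,d) via R3 from conn(i,b), conn(b,d)
round 2: derive conn(i,h) via R3 from conn(i,b), conn(b,h)
round 2: derive conn(j,b) via R3 from conn(j,i), conn(i,b)
round 2: derive conn(j,g) via R3 from conn(j,i), conn(i,g)
round 2: derive conn(j,j) via R3 from conn(j,i), conn(i,j)
round 3: derive conn(g,b) via R3 from conn(g,i), conn(i,b)
round 3: derive conn(g,d) via R3 from conn(g,i), conn(i,d)
round 3: derive conn(g,g) via R3 from conn(g,i), conn(i,g)
round 3: derive conn(g,h) via R3 from conn(g,i), conn(i,h)
round 3: derive conn(j,d) via R3 from conn(j,b), conn(b,d)
round 3: derive conn(j,h) via R3 from conn(j,b), conn(b,h)

conn(b,b)
conn(b,d)
conn(b,h)
conn(c,h)
conn(d,b)
conn(d,d)
conn(d,h)
conn(g,b)
conn(g,d)
conn(g,g)
conn(g,h)
conn(g,i)
conn(g,j)
conn(i,b)
conn(i,d)
conn(i,g)
conn(i,h)
conn(i,i)
conn(i,j)
conn(j,b)
conn(j,d)
conn(j,g)
conn(j,h)
conn(j,i)
conn(j,j)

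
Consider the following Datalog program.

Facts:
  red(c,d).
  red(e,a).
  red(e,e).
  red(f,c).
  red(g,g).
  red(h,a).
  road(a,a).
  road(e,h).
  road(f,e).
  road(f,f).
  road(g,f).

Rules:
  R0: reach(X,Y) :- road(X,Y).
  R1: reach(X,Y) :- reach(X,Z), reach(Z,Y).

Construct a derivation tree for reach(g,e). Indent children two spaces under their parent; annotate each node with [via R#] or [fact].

round 1: derive reach(a,a) via R0 from road(a,a)
round 1: derive reach(e,h) via R0 from road(e,h)
round 1: derive reach(f,e) via R0 from road(f,e)
round 1: derive reach(f,f) via R0 from road(f,f)
round 1: derive reach(g,f) via R0 from road(g,f)
round 2: derive reach(f,h) via R1 from reach(f,e), reach(e,h)
round 2: derive reach(g,e) via R1 from reach(g,f), reach(f,e)
round 3: derive reach(g,h) via R1 from reach(g,e), reach(e,h)

reach(g,e)  [via R1]
  reach(g,f)  [via R0]
    road(g,f)  [fact]
  reach(f,e)  [via R0]
    road(f,e)  [fact]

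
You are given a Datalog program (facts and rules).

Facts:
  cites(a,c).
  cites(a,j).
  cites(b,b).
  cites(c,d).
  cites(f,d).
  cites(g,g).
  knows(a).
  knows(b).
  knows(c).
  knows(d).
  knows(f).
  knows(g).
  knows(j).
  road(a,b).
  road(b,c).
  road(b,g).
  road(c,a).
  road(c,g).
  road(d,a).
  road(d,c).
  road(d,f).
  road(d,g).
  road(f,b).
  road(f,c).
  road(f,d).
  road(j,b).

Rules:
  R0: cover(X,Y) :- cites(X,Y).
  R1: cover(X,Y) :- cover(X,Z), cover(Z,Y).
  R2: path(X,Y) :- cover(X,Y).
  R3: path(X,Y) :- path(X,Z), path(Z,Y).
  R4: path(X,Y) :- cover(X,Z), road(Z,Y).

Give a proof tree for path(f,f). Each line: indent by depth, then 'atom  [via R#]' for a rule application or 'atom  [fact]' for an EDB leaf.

round 1: derive cover(a,c) via R0 from cites(a,c)
round 1: derive cover(a,j) via R0 from cites(a,j)
round 1: derive cover(b,b) via R0 from cites(b,b)
round 1: derive cover(c,d) via R0 from cites(c,d)
round 1: derive cover(f,d) via R0 from cites(f,d)
round 1: derive cover(g,g) via R0 from cites(g,g)
round 2: derive cover(a,d) via R1 from cover(a,c), cover(c,d)
round 2: derive path(a,c) via R2 from cover(a,c)
round 2: derive path(a,j) via R2 from cover(a,j)
round 2: derive path(b,b) via R2 from cover(b,b)
round 2: derive path(c,d) via R2 from cover(c,d)
round 2: derive path(f,d) via R2 from cover(f,d)
round 2: derive path(g,g) via R2 from cover(g,g)
round 2: derive path(a,a) via R4 from cover(a,c), road(c,a)
round 2: derive path(a,b) via R4 from cover(a,j), road(j,b)
round 2: derive path(a,g) via R4 from cover(a,c), road(c,g)
round 2: derive path(b,c) via R4 from cover(b,b), road(b,c)
round 2: derive path(b,g) via R4 from cover(b,b), road(b,g)
round 2: derive path(c,a) via R4 from cover(c,d), road(d,a)
round 2: derive path(c,c) via R4 from cover(c,d), road(d,c)
round 2: derive path(c,f) via R4 from cover(c,d), road(d,f)
round 2: derive path(c,g) via R4 from cover(c,d), road(d,g)
round 2: derive path(f,a) via R4 from cover(f,d), road(d,a)
round 2: derive path(f,c) via R4 from cover(f,d), road(d,c)
round 2: derive path(f,f) via R4 from cover(f,d), road(d,f)
round 2: derive path(f,g) via R4 from cover(f,d), road(d,g)
round 3: derive path(a,d) via R2 from cover(a,d)
round 3: derive path(a,f) via R3 from path(a,c), path(c,f)
round 3: derive path(b,a) via R3 from path(b,c), path(c,a)
round 3: derive path(b,d) via R3 from path(b,c), path(c,d)
round 3: derive path(b,f) via R3 from path(b,c), path(c,f)
round 3: derive path(c,b) via R3 from path(c,a), path(a,b)
round 3: derive path(c,j) via R3 from path(c,a), path(a,j)
round 3: derive path(f,b) via R3 from path(f,a), path(a,b)
round 3: derive path(f,j) via R3 from path(f,a), path(a,j)
round 4: derive path(b,j) via R3 from path(b,a), path(a,j)

path(f,f)  [via R4]
  cover(f,d)  [via R0]
    cites(f,d)  [fact]
  road(d,f)  [fact]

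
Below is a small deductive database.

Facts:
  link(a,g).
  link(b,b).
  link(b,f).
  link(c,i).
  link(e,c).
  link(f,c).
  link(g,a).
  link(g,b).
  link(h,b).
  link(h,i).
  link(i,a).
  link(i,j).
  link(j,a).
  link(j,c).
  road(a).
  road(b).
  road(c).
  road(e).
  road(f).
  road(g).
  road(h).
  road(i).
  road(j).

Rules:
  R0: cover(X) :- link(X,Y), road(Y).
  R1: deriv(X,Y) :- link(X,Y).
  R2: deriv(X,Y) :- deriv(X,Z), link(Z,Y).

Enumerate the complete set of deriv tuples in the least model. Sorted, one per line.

deriv(a,a)
deriv(a,b)
deriv(a,c)
deriv(a,f)
deriv(a,g)
deriv(a,i)
deriv(a,j)
deriv(b,a)
deriv(b,b)
deriv(b,c)
deriv(b,f)
deriv(b,g)
deriv(b,i)
deriv(b,j)
deriv(c,a)
deriv(c,b)
deriv(c,c)
deriv(c,f)
deriv(c,g)
deriv(c,i)
deriv(c,j)
deriv(e,a)
deriv(e,b)
deriv(e,c)
deriv(e,f)
deriv(e,g)
deriv(e,i)
deriv(e,j)
deriv(f,a)
deriv(f,b)
deriv(f,c)
deriv(f,f)
deriv(f,g)
deriv(f,i)
deriv(f,j)
deriv(g,a)
deriv(g,b)
deriv(g,c)
deriv(g,f)
deriv(g,g)
deriv(g,i)
deriv(g,j)
deriv(h,a)
deriv(h,b)
deriv(h,c)
deriv(h,f)
deriv(h,g)
deriv(h,i)
deriv(h,j)
deriv(i,a)
deriv(i,b)
deriv(i,c)
deriv(i,f)
deriv(i,g)
deriv(i,i)
deriv(i,j)
deriv(j,a)
deriv(j,b)
deriv(j,c)
deriv(j,f)
deriv(j,g)
deriv(j,i)
deriv(j,j)

round 1: derive deriv(a,g) via R1 from link(a,g)
round 1: derive deriv(b,b) via R1 from link(b,b)
round 1: derive deriv(b,f) via R1 from link(b,f)
round 1: derive deriv(c,i) via R1 from link(c,i)
round 1: derive deriv(e,c) via R1 from link(e,c)
round 1: derive deriv(f,c) via R1 from link(f,c)
round 1: derive deriv(g,a) via R1 from link(g,a)
round 1: derive deriv(g,b) via R1 from link(g,b)
round 1: derive deriv(h,b) via R1 from link(h,b)
round 1: derive deriv(h,i) via R1 from link(h,i)
round 1: derive deriv(i,a) via R1 from link(i,a)
round 1: derive deriv(i,j) via R1 from link(i,j)
round 1: derive deriv(j,a) via R1 from link(j,a)
round 1: derive deriv(j,c) via R1 from link(j,c)
round 2: derive deriv(a,a) via R2 from deriv(a,g), link(g,a)
round 2: derive deriv(a,b) via R2 from deriv(a,g), link(g,b)
round 2: derive deriv(b,c) via R2 from deriv(b,f), link(f,c)
round 2: derive deriv(c,a) via R2 from deriv(c,i), link(i,a)
round 2: derive deriv(c,j) via R2 from deriv(c,i), link(i,j)
round 2: derive deriv(e,i) via R2 from deriv(e,c), link(c,i)
round 2: derive deriv(f,i) via R2 from deriv(f,c), link(c,i)
round 2: derive deriv(g,f) via R2 from deriv(g,b), link(b,f)
round 2: derive deriv(g,g) via R2 from deriv(g,a), link(a,g)
round 2: derive deriv(h,a) via R2 from deriv(h,i), link(i,a)
round 2: derive deriv(h,f) via R2 from deriv(h,b), link(b,f)
round 2: derive deriv(h,j) via R2 from deriv(h,i), link(i,j)
round 2: derive deriv(i,c) via R2 from deriv(i,j), link(j,c)
round 2: derive deriv(i,g) via R2 from deriv(i,a), link(a,g)
round 2: derive deriv(j,g) via R2 from deriv(j,a), link(a,g)
round 2: derive deriv(j,i) via R2 from deriv(j,c), link(c,i)
round 3: derive deriv(a,f) via R2 from deriv(a,b), link(b,f)
round 3: derive deriv(b,i) via R2 from deriv(b,c), link(c,i)
round 3: derive deriv(c,c) via R2 from deriv(c,j), link(j,c)
round 3: derive deriv(c,g) via R2 from deriv(c,a), link(a,g)
round 3: derive deriv(e,a) via R2 from deriv(e,i), link(i,a)
round 3: derive deriv(e,j) via R2 from deriv(e,i), link(i,j)
round 3: derive deriv(f,a) via R2 from deriv(f,i), link(i,a)
round 3: derive deriv(f,j) via R2 from deriv(f,i), link(i,j)
round 3: derive deriv(g,c) via R2 from deriv(g,f), link(f,c)
round 3: derive deriv(h,c) via R2 from deriv(h,f), link(f,c)
round 3: derive deriv(h,g) via R2 from deriv(h,a), link(a,g)
round 3: derive deriv(i,b) via R2 from deriv(i,g), link(g,b)
round 3: derive deriv(i,i) via R2 from deriv(i,c), link(c,i)
round 3: derive deriv(j,b) via R2 from deriv(j,g), link(g,b)
round 3: derive deriv(j,j) via R2 from deriv(j,i), link(i,j)
round 4: derive deriv(a,c) via R2 from deriv(a,f), link(f,c)
round 4: derive deriv(b,a) via R2 from deriv(b,i), link(i,a)
round 4: derive deriv(b,j) via R2 from deriv(b,i), link(i,j)
round 4: derive deriv(c,b) via R2 from deriv(c,g), link(g,b)
round 4: derive deriv(e,g) via R2 from deriv(e,a), link(a,g)
round 4: derive deriv(f,g) via R2 from deriv(f,a), link(a,g)
round 4: derive deriv(g,i) via R2 from deriv(g,c), link(c,i)
round 4: derive deriv(i,f) via R2 from deriv(i,b), link(b,f)
round 4: derive deriv(j,f) via R2 from deriv(j,b), link(b,f)
round 5: derive deriv(a,i) via R2 from deriv(a,c), link(c,i)
round 5: derive deriv(b,g) via R2 from deriv(b,a), link(a,g)
round 5: derive deriv(c,f) via R2 from deriv(c,b), link(b,f)
round 5: derive deriv(e,b) via R2 from deriv(e,g), link(g,b)
round 5: derive deriv(f,b) via R2 from deriv(f,g), link(g,b)
round 5: derive deriv(g,j) via R2 from deriv(g,i), link(i,j)
round 6: derive deriv(a,j) via R2 from deriv(a,i), link(i,j)
round 6: derive deriv(e,f) via R2 from deriv(e,b), link(b,f)
round 6: derive deriv(f,f) via R2 from deriv(f,b), link(b,f)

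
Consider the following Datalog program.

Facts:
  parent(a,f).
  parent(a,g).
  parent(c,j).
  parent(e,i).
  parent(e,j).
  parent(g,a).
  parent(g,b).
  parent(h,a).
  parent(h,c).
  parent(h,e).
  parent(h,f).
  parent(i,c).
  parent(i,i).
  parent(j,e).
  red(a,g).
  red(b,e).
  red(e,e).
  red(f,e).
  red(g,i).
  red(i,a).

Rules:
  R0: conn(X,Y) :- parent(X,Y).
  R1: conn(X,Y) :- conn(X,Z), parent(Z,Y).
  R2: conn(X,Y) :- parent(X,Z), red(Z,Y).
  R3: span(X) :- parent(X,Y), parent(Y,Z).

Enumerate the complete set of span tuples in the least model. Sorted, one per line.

round 1: derive span(a) via R3 from parent(a,g), parent(g,a)
round 1: derive span(c) via R3 from parent(c,j), parent(j,e)
round 1: derive span(e) via R3 from parent(e,i), parent(i,c)
round 1: derive span(g) via R3 from parent(g,a), parent(a,f)
round 1: derive span(h) via R3 from parent(h,a), parent(a,f)
round 1: derive span(i) via R3 from parent(i,c), parent(c,j)
round 1: derive span(j) via R3 from parent(j,e), parent(e,i)

span(a)
span(c)
span(e)
span(g)
span(h)
span(i)
span(j)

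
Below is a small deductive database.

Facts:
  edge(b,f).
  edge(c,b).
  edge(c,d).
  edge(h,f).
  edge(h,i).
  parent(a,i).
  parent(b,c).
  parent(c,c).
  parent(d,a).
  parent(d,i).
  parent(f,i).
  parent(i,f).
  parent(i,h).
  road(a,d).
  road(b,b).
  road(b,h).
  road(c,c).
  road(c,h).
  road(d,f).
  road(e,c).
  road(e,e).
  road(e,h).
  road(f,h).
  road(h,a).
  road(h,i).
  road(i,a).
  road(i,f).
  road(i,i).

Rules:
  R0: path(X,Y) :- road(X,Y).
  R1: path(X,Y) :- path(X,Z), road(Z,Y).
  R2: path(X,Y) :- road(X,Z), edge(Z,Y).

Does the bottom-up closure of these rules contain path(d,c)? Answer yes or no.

round 1: derive path(a,d) via R0 from road(a,d)
round 1: derive path(b,b) via R0 from road(b,b)
round 1: derive path(b,h) via R0 from road(b,h)
round 1: derive path(c,c) via R0 from road(c,c)
round 1: derive path(c,h) via R0 from road(c,h)
round 1: derive path(d,f) via R0 from road(d,f)
round 1: derive path(e,c) via R0 from road(e,c)
round 1: derive path(e,e) via R0 from road(e,e)
round 1: derive path(e,h) via R0 from road(e,h)
round 1: derive path(f,h) via R0 from road(f,h)
round 1: derive path(h,a) via R0 from road(h,a)
round 1: derive path(h,i) via R0 from road(h,i)
round 1: derive path(i,a) via R0 from road(i,a)
round 1: derive path(i,f) via R0 from road(i,f)
round 1: derive path(i,i) via R0 from road(i,i)
round 1: derive path(b,f) via R2 from road(b,b), edge(b,f)
round 1: derive path(b,i) via R2 from road(b,h), edge(h,i)
round 1: derive path(c,b) via R2 from road(c,c), edge(c,b)
round 1: derive path(c,d) via R2 from road(c,c), edge(c,d)
round 1: derive path(c,f) via R2 from road(c,h), edge(h,f)
round 1: derive path(c,i) via R2 from road(c,h), edge(h,i)
round 1: derive path(e,b) via R2 from road(e,c), edge(c,b)
round 1: derive path(e,d) via R2 from road(e,c), edge(c,d)
round 1: derive path(e,f) via R2 from road(e,h), edge(h,f)
round 1: derive path(e,i) via R2 from road(e,h), edge(h,i)
round 1: derive path(f,f) via R2 from road(f,h), edge(h,f)
round 1: derive path(f,i) via R2 from road(f,h), edge(h,i)
round 2: derive path(a,f) via R1 from path(a,d), road(d,f)
round 2: derive path(b,a) via R1 from path(b,h), road(h,a)
round 2: derive path(c,a) via R1 from path(c,h), road(h,a)
round 2: derive path(d,h) via R1 from path(d,f), road(f,h)
round 2: derive path(e,a) via R1 from path(e,h), road(h,a)
round 2: derive path(f,a) via R1 from path(f,h), road(h,a)
round 2: derive path(h,d) via R1 from path(h,a), road(a,d)
round 2: derive path(h,f) via R1 from path(h,i), road(i,f)
round 2: derive path(i,d) via R1 from path(i,a), road(a,d)
round 2: derive path(i,h) via R1 from path(i,f), road(f,h)
round 3: derive path(a,h) via R1 from path(a,f), road(f,h)
round 3: derive path(b,d) via R1 from path(b,a), road(a,d)
round 3: derive path(d,a) via R1 from path(d,h), road(h,a)
round 3: derive path(d,i) via R1 from path(d,h), road(h,i)
round 3: derive path(f,d) via R1 from path(f,a), road(a,d)
round 3: derive path(h,h) via R1 from path(h,f), road(f,h)
round 4: derive path(a,a) via R1 from path(a,h), road(h,a)
round 4: derive path(a,i) via R1 from path(a,h), road(h,i)
round 4: derive path(d,d) via R1 from path(d,a), road(a,d)

no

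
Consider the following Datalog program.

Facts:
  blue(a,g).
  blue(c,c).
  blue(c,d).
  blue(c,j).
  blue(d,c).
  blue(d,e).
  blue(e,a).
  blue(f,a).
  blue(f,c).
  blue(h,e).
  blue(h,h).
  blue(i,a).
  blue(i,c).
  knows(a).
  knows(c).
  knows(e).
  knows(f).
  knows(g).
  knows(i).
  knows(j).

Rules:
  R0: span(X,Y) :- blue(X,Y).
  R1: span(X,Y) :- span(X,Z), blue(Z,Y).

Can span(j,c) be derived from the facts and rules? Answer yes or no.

round 1: derive span(a,g) via R0 from blue(a,g)
round 1: derive span(c,c) via R0 from blue(c,c)
round 1: derive span(c,d) via R0 from blue(c,d)
round 1: derive span(c,j) via R0 from blue(c,j)
round 1: derive span(d,c) via R0 from blue(d,c)
round 1: derive span(d,e) via R0 from blue(d,e)
round 1: derive span(e,a) via R0 from blue(e,a)
round 1: derive span(f,a) via R0 from blue(f,a)
round 1: derive span(f,c) via R0 from blue(f,c)
round 1: derive span(h,e) via R0 from blue(h,e)
round 1: derive span(h,h) via R0 from blue(h,h)
round 1: derive span(i,a) via R0 from blue(i,a)
round 1: derive span(i,c) via R0 from blue(i,c)
round 2: derive span(c,e) via R1 from span(c,d), blue(d,e)
round 2: derive span(d,a) via R1 from span(d,e), blue(e,a)
round 2: derive span(d,d) via R1 from span(d,c), blue(c,d)
round 2: derive span(d,j) via R1 from span(d,c), blue(c,j)
round 2: derive span(e,g) via R1 from span(e,a), blue(a,g)
round 2: derive span(f,d) via R1 from span(f,c), blue(c,d)
round 2: derive span(f,g) via R1 from span(f,a), blue(a,g)
round 2: derive span(f,j) via R1 from span(f,c), blue(c,j)
round 2: derive span(h,a) via R1 from span(h,e), blue(e,a)
round 2: derive span(i,d) via R1 from span(i,c), blue(c,d)
round 2: derive span(i,g) via R1 from span(i,a), blue(a,g)
round 2: derive span(i,j) via R1 from span(i,c), blue(c,j)
round 3: derive span(c,a) via R1 from span(c,e), blue(e,a)
round 3: derive span(d,g) via R1 from span(d,a), blue(a,g)
round 3: derive span(f,e) via R1 from span(f,d), blue(d,e)
round 3: derive span(h,g) via R1 from span(h,a), blue(a,g)
round 3: derive span(i,e) via R1 from span(i,d), blue(d,e)
round 4: derive span(c,g) via R1 from span(c,a), blue(a,g)

no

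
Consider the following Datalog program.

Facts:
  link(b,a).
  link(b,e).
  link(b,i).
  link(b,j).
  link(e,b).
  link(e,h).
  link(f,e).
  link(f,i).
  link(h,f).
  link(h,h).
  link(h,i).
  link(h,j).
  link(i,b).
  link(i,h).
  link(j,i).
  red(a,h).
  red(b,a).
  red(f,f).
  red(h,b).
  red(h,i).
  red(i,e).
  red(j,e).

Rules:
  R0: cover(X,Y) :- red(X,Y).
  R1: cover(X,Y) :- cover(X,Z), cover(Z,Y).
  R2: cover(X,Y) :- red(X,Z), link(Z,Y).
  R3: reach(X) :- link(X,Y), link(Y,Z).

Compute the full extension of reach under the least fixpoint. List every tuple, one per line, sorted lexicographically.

reach(b)
reach(e)
reach(f)
reach(h)
reach(i)
reach(j)

round 1: derive reach(b) via R3 from link(b,e), link(e,b)
round 1: derive reach(e) via R3 from link(e,b), link(b,a)
round 1: derive reach(f) via R3 from link(f,e), link(e,b)
round 1: derive reach(h) via R3 from link(h,f), link(f,e)
round 1: derive reach(i) via R3 from link(i,b), link(b,a)
round 1: derive reach(j) via R3 from link(j,i), link(i,b)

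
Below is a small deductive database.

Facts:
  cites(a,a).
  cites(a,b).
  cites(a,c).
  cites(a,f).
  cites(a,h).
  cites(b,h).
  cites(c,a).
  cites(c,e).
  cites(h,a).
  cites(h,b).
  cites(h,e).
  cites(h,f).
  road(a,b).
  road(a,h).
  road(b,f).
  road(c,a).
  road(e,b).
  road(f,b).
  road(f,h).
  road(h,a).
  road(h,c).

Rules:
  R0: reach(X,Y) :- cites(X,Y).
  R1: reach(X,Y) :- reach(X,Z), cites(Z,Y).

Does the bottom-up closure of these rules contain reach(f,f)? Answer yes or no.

round 1: derive reach(a,a) via R0 from cites(a,a)
round 1: derive reach(a,b) via R0 from cites(a,b)
round 1: derive reach(a,c) via R0 from cites(a,c)
round 1: derive reach(a,f) via R0 from cites(a,f)
round 1: derive reach(a,h) via R0 from cites(a,h)
round 1: derive reach(b,h) via R0 from cites(b,h)
round 1: derive reach(c,a) via R0 from cites(c,a)
round 1: derive reach(c,e) via R0 from cites(c,e)
round 1: derive reach(h,a) via R0 from cites(h,a)
round 1: derive reach(h,b) via R0 from cites(h,b)
round 1: derive reach(h,e) via R0 from cites(h,e)
round 1: derive reach(h,f) via R0 from cites(h,f)
round 2: derive reach(a,e) via R1 from reach(a,c), cites(c,e)
round 2: derive reach(b,a) via R1 from reach(b,h), cites(h,a)
round 2: derive reach(b,b) via R1 from reach(b,h), cites(h,b)
round 2: derive reach(b,e) via R1 from reach(b,h), cites(h,e)
round 2: derive reach(b,f) via R1 from reach(b,h), cites(h,f)
round 2: derive reach(c,b) via R1 from reach(c,a), cites(a,b)
round 2: derive reach(c,c) via R1 from reach(c,a), cites(a,c)
round 2: derive reach(c,f) via R1 from reach(c,a), cites(a,f)
round 2: derive reach(c,h) via R1 from reach(c,a), cites(a,h)
round 2: derive reach(h,c) via R1 from reach(h,a), cites(a,c)
round 2: derive reach(h,h) via R1 from reach(h,a), cites(a,h)
round 3: derive reach(b,c) via R1 from reach(b,a), cites(a,c)

no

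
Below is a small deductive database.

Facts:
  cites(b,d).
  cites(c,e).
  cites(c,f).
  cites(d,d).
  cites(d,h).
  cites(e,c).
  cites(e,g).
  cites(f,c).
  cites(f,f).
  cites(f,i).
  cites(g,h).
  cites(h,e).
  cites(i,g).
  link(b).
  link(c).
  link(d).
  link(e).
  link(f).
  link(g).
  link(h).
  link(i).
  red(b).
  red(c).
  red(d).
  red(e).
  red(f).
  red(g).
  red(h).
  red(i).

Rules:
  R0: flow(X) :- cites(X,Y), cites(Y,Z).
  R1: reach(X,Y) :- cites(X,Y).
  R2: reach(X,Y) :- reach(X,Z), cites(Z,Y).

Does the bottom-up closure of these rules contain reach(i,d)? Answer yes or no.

no

round 1: derive reach(b,d) via R1 from cites(b,d)
round 1: derive reach(c,e) via R1 from cites(c,e)
round 1: derive reach(c,f) via R1 from cites(c,f)
round 1: derive reach(d,d) via R1 from cites(d,d)
round 1: derive reach(d,h) via R1 from cites(d,h)
round 1: derive reach(e,c) via R1 from cites(e,c)
round 1: derive reach(e,g) via R1 from cites(e,g)
round 1: derive reach(f,c) via R1 from cites(f,c)
round 1: derive reach(f,f) via R1 from cites(f,f)
round 1: derive reach(f,i) via R1 from cites(f,i)
round 1: derive reach(g,h) via R1 from cites(g,h)
round 1: derive reach(h,e) via R1 from cites(h,e)
round 1: derive reach(i,g) via R1 from cites(i,g)
round 2: derive reach(b,h) via R2 from reach(b,d), cites(d,h)
round 2: derive reach(c,c) via R2 from reach(c,e), cites(e,c)
round 2: derive reach(c,g) via R2 from reach(c,e), cites(e,g)
round 2: derive reach(c,i) via R2 from reach(c,f), cites(f,i)
round 2: derive reach(d,e) via R2 from reach(d,h), cites(h,e)
round 2: derive reach(e,e) via R2 from reach(e,c), cites(c,e)
round 2: derive reach(e,f) via R2 from reach(e,c), cites(c,f)
round 2: derive reach(e,h) via R2 from reach(e,g), cites(g,h)
round 2: derive reach(f,e) via R2 from reach(f,c), cites(c,e)
round 2: derive reach(f,g) via R2 from reach(f,i), cites(i,g)
round 2: derive reach(g,e) via R2 from reach(g,h), cites(h,e)
round 2: derive reach(h,c) via R2 from reach(h,e), cites(e,c)
round 2: derive reach(h,g) via R2 from reach(h,e), cites(e,g)
round 2: derive reach(i,h) via R2 from reach(i,g), cites(g,h)
round 3: derive reach(b,e) via R2 from reach(b,h), cites(h,e)
round 3: derive reach(c,h) via R2 from reach(c,g), cites(g,h)
round 3: derive reach(d,c) via R2 from reach(d,e), cites(e,c)
round 3: derive reach(d,g) via R2 from reach(d,e), cites(e,g)
round 3: derive reach(e,i) via R2 from reach(e,f), cites(f,i)
round 3: derive reach(f,h) via R2 from reach(f,g), cites(g,h)
round 3: derive reach(g,c) via R2 from reach(g,e), cites(e,c)
round 3: derive reach(g,g) via R2 from reach(g,e), cites(e,g)
round 3: derive reach(h,f) via R2 from reach(h,c), cites(c,f)
round 3: derive reach(h,h) via R2 from reach(h,g), cites(g,h)
round 3: derive reach(i,e) via R2 from reach(i,h), cites(h,e)
round 4: derive reach(b,c) via R2 from reach(b,e), cites(e,c)
round 4: derive reach(b,g) via R2 from reach(b,e), cites(e,g)
round 4: derive reach(d,f) via R2 from reach(d,c), cites(c,f)
round 4: derive reach(g,f) via R2 from reach(g,c), cites(c,f)
round 4: derive reach(h,i) via R2 from reach(h,f), cites(f,i)
round 4: derive reach(i,c) via R2 from reach(i,e), cites(e,c)
round 5: derive reach(b,f) via R2 from reach(b,c), cites(c,f)
round 5: derive reach(d,i) via R2 from reach(d,f), cites(f,i)
round 5: derive reach(g,i) via R2 from reach(g,f), cites(f,i)
round 5: derive reach(i,f) via R2 from reach(i,c), cites(c,f)
round 6: derive reach(b,i) via R2 from reach(b,f), cites(f,i)
round 6: derive reach(i,i) via R2 from reach(i,f), cites(f,i)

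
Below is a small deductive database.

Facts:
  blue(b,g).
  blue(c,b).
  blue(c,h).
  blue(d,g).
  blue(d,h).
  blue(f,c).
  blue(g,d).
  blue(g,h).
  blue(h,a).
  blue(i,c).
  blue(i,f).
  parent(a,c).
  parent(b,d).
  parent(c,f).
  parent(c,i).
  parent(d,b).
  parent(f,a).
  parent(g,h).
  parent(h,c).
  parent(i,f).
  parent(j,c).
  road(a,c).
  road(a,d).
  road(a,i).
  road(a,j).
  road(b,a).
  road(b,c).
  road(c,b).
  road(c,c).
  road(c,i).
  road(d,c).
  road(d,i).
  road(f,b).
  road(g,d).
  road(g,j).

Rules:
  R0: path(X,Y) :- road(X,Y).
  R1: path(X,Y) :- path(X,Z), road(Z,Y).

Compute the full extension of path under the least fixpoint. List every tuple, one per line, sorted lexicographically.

round 1: derive path(a,c) via R0 from road(a,c)
round 1: derive path(a,d) via R0 from road(a,d)
round 1: derive path(a,i) via R0 from road(a,i)
round 1: derive path(a,j) via R0 from road(a,j)
round 1: derive path(b,a) via R0 from road(b,a)
round 1: derive path(b,c) via R0 from road(b,c)
round 1: derive path(c,b) via R0 from road(c,b)
round 1: derive path(c,c) via R0 from road(c,c)
round 1: derive path(c,i) via R0 from road(c,i)
round 1: derive path(d,c) via R0 from road(d,c)
round 1: derive path(d,i) via R0 from road(d,i)
round 1: derive path(f,b) via R0 from road(f,b)
round 1: derive path(g,d) via R0 from road(g,d)
round 1: derive path(g,j) via R0 from road(g,j)
round 2: derive path(a,b) via R1 from path(a,c), road(c,b)
round 2: derive path(b,b) via R1 from path(b,c), road(c,b)
round 2: derive path(b,d) via R1 from path(b,a), road(a,d)
round 2: derive path(b,i) via R1 from path(b,a), road(a,i)
round 2: derive path(b,j) via R1 from path(b,a), road(a,j)
round 2: derive path(c,a) via R1 from path(c,b), road(b,a)
round 2: derive path(d,b) via R1 from path(d,c), road(c,b)
round 2: derive path(f,a) via R1 from path(f,b), road(b,a)
round 2: derive path(f,c) via R1 from path(f,b), road(b,c)
round 2: derive path(g,c) via R1 from path(g,d), road(d,c)
round 2: derive path(g,i) via R1 from path(g,d), road(d,i)
round 3: derive path(a,a) via R1 from path(a,b), road(b,a)
round 3: derive path(c,d) via R1 from path(c,a), road(a,d)
round 3: derive path(c,j) via R1 from path(c,a), road(a,j)
round 3: derive path(d,a) via R1 from path(d,b), road(b,a)
round 3: derive path(f,d) via R1 from path(f,a), road(a,d)
round 3: derive path(f,i) via R1 from path(f,a), road(a,i)
round 3: derive path(f,j) via R1 from path(f,a), road(a,j)
round 3: derive path(g,b) via R1 from path(g,c), road(c,b)
round 4: derive path(d,d) via R1 from path(d,a), road(a,d)
round 4: derive path(d,j) via R1 from path(d,a), road(a,j)
round 4: derive path(g,a) via R1 from path(g,b), road(b,a)

path(a,a)
path(a,b)
path(a,c)
path(a,d)
path(a,i)
path(a,j)
path(b,a)
path(b,b)
path(b,c)
path(b,d)
path(b,i)
path(b,j)
path(c,a)
path(c,b)
path(c,c)
path(c,d)
path(c,i)
path(c,j)
path(d,a)
path(d,b)
path(d,c)
path(d,d)
path(d,i)
path(d,j)
path(f,a)
path(f,b)
path(f,c)
path(f,d)
path(f,i)
path(f,j)
path(g,a)
path(g,b)
path(g,c)
path(g,d)
path(g,i)
path(g,j)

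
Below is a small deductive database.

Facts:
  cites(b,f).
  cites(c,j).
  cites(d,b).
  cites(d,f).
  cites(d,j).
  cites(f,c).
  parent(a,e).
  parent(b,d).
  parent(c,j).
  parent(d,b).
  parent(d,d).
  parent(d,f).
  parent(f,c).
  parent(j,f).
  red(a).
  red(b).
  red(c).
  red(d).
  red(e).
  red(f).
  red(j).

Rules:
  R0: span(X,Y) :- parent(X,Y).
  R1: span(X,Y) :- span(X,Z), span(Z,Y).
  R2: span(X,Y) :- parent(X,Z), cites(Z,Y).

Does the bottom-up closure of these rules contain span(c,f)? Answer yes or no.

yes

round 1: derive span(a,e) via R0 from parent(a,e)
round 1: derive span(b,d) via R0 from parent(b,d)
round 1: derive span(c,j) via R0 from parent(c,j)
round 1: derive span(d,b) via R0 from parent(d,b)
round 1: derive span(d,d) via R0 from parent(d,d)
round 1: derive span(d,f) via R0 from parent(d,f)
round 1: derive span(f,c) via R0 from parent(f,c)
round 1: derive span(j,f) via R0 from parent(j,f)
round 1: derive span(b,b) via R2 from parent(b,d), cites(d,b)
round 1: derive span(b,f) via R2 from parent(b,d), cites(d,f)
round 1: derive span(b,j) via R2 from parent(b,d), cites(d,j)
round 1: derive span(d,c) via R2 from parent(d,f), cites(f,c)
round 1: derive span(d,j) via R2 from parent(d,d), cites(d,j)
round 1: derive span(f,j) via R2 from parent(f,c), cites(c,j)
round 1: derive span(j,c) via R2 from parent(j,f), cites(f,c)
round 2: derive span(b,c) via R1 from span(b,d), span(d,c)
round 2: derive span(c,c) via R1 from span(c,j), span(j,c)
round 2: derive span(c,f) via R1 from span(c,j), span(j,f)
round 2: derive span(f,f) via R1 from span(f,j), span(j,f)
round 2: derive span(j,j) via R1 from span(j,c), span(c,j)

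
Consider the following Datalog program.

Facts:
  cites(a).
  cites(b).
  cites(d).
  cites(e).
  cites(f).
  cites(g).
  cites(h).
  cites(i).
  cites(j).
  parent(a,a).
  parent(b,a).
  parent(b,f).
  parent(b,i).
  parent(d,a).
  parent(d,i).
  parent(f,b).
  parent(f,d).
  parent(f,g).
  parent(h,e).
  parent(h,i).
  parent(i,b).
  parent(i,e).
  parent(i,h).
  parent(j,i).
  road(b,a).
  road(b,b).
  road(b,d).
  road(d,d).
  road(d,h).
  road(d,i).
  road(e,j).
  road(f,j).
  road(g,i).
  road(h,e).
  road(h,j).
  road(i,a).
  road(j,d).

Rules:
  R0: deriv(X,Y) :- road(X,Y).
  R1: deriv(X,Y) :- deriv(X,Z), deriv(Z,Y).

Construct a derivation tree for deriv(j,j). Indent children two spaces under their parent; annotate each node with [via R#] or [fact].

deriv(j,j)  [via R1]
  deriv(j,d)  [via R0]
    road(j,d)  [fact]
  deriv(d,j)  [via R1]
    deriv(d,h)  [via R0]
      road(d,h)  [fact]
    deriv(h,j)  [via R0]
      road(h,j)  [fact]

round 1: derive deriv(b,a) via R0 from road(b,a)
round 1: derive deriv(b,b) via R0 from road(b,b)
round 1: derive deriv(b,d) via R0 from road(b,d)
round 1: derive deriv(d,d) via R0 from road(d,d)
round 1: derive deriv(d,h) via R0 from road(d,h)
round 1: derive deriv(d,i) via R0 from road(d,i)
round 1: derive deriv(e,j) via R0 from road(e,j)
round 1: derive deriv(f,j) via R0 from road(f,j)
round 1: derive deriv(g,i) via R0 from road(g,i)
round 1: derive deriv(h,e) via R0 from road(h,e)
round 1: derive deriv(h,j) via R0 from road(h,j)
round 1: derive deriv(i,a) via R0 from road(i,a)
round 1: derive deriv(j,d) via R0 from road(j,d)
round 2: derive deriv(b,h) via R1 from deriv(b,d), deriv(d,h)
round 2: derive deriv(b,i) via R1 from deriv(b,d), deriv(d,i)
round 2: derive deriv(d,a) via R1 from deriv(d,i), deriv(i,a)
round 2: derive deriv(d,e) via R1 from deriv(d,h), deriv(h,e)
round 2: derive deriv(d,j) via R1 from deriv(d,h), deriv(h,j)
round 2: derive deriv(e,d) via R1 from deriv(e,j), deriv(j,d)
round 2: derive deriv(f,d) via R1 from deriv(f,j), deriv(j,d)
round 2: derive deriv(g,a) via R1 from deriv(g,i), deriv(i,a)
round 2: derive deriv(h,d) via R1 from deriv(h,j), deriv(j,d)
round 2: derive deriv(j,h) via R1 from deriv(j,d), deriv(d,h)
round 2: derive deriv(j,i) via R1 from deriv(j,d), deriv(d,i)
round 3: derive deriv(b,e) via R1 from deriv(b,d), deriv(d,e)
round 3: derive deriv(b,j) via R1 from deriv(b,d), deriv(d,j)
round 3: derive deriv(e,a) via R1 from deriv(e,d), deriv(d,a)
round 3: derive deriv(e,e) via R1 from deriv(e,d), deriv(d,e)
round 3: derive deriv(e,h) via R1 from deriv(e,d), deriv(d,h)
round 3: derive deriv(e,i) via R1 from deriv(e,d), deriv(d,i)
round 3: derive deriv(f,a) via R1 from deriv(f,d), deriv(d,a)
round 3: derive deriv(f,e) via R1 from deriv(f,d), deriv(d,e)
round 3: derive deriv(f,h) via R1 from deriv(f,d), deriv(d,h)
round 3: derive deriv(f,i) via R1 from deriv(f,d), deriv(d,i)
round 3: derive deriv(h,a) via R1 from deriv(h,d), deriv(d,a)
round 3: derive deriv(h,h) via R1 from deriv(h,d), deriv(d,h)
round 3: derive deriv(h,i) via R1 from deriv(h,d), deriv(d,i)
round 3: derive deriv(j,a) via R1 from deriv(j,d), deriv(d,a)
round 3: derive deriv(j,e) via R1 from deriv(j,d), deriv(d,e)
round 3: derive deriv(j,j) via R1 from deriv(j,d), deriv(d,j)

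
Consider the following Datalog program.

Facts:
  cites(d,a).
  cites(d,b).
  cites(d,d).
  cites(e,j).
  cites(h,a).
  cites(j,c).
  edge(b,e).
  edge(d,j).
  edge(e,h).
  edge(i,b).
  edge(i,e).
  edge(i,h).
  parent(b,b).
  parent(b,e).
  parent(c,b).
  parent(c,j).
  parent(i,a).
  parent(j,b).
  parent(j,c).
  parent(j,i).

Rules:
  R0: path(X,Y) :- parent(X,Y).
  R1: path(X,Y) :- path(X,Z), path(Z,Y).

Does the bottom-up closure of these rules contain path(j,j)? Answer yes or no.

yes

round 1: derive path(b,b) via R0 from parent(b,b)
round 1: derive path(b,e) via R0 from parent(b,e)
round 1: derive path(c,b) via R0 from parent(c,b)
round 1: derive path(c,j) via R0 from parent(c,j)
round 1: derive path(i,a) via R0 from parent(i,a)
round 1: derive path(j,b) via R0 from parent(j,b)
round 1: derive path(j,c) via R0 from parent(j,c)
round 1: derive path(j,i) via R0 from parent(j,i)
round 2: derive path(c,c) via R1 from path(c,j), path(j,c)
round 2: derive path(c,e) via R1 from path(c,b), path(b,e)
round 2: derive path(c,i) via R1 from path(c,j), path(j,i)
round 2: derive path(j,a) via R1 from path(j,i), path(i,a)
round 2: derive path(j,e) via R1 from path(j,b), path(b,e)
round 2: derive path(j,j) via R1 from path(j,c), path(c,j)
round 3: derive path(c,a) via R1 from path(c,i), path(i,a)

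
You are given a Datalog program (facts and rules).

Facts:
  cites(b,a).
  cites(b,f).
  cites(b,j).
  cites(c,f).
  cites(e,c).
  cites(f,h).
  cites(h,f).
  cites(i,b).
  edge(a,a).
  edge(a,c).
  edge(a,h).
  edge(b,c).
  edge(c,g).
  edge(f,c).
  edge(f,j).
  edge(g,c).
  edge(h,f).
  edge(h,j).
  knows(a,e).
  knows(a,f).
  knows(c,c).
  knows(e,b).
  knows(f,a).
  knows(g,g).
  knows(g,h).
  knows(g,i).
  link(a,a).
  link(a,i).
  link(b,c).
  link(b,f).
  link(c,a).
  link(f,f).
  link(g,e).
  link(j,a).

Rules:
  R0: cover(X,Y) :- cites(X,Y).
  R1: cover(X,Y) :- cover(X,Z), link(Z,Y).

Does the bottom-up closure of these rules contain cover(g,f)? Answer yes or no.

no

round 1: derive cover(b,a) via R0 from cites(b,a)
round 1: derive cover(b,f) via R0 from cites(b,f)
round 1: derive cover(b,j) via R0 from cites(b,j)
round 1: derive cover(c,f) via R0 from cites(c,f)
round 1: derive cover(e,c) via R0 from cites(e,c)
round 1: derive cover(f,h) via R0 from cites(f,h)
round 1: derive cover(h,f) via R0 from cites(h,f)
round 1: derive cover(i,b) via R0 from cites(i,b)
round 2: derive cover(b,i) via R1 from cover(b,a), link(a,i)
round 2: derive cover(e,a) via R1 from cover(e,c), link(c,a)
round 2: derive cover(i,c) via R1 from cover(i,b), link(b,c)
round 2: derive cover(i,f) via R1 from cover(i,b), link(b,f)
round 3: derive cover(e,i) via R1 from cover(e,a), link(a,i)
round 3: derive cover(i,a) via R1 from cover(i,c), link(c,a)
round 4: derive cover(i,i) via R1 from cover(i,a), link(a,i)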